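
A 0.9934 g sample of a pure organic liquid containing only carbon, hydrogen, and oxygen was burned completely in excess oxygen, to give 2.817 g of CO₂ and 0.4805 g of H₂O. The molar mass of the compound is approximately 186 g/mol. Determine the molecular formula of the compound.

C12H10O2

mol C = 2.817 g CO₂ ÷ 44.009 g/mol = 0.064010 mol
mol H = 2 × 0.4805 g H₂O ÷ 18.015 g/mol = 0.053344 mol
mass O = 0.9934 − (0.76882 + 0.053771) = 0.17081 g → mol O = 0.17081 ÷ 15.999 = 0.010676 mol
Divide by the smallest (0.010676 mol): C 5.996, H 4.997, O 1.000
Empirical formula: C6H5O
Empirical-formula mass = 93.11 g/mol; 186 ÷ 93.11 ≈ 2, so the molecular formula is C12H10O2.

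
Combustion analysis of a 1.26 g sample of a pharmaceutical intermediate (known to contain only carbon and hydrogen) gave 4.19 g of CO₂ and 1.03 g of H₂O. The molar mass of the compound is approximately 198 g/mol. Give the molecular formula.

mol C = 4.19 g CO₂ ÷ 44.009 g/mol = 0.09521 mol
mol H = 2 × 1.03 g H₂O ÷ 18.015 g/mol = 0.1143 mol
Divide by the smallest (0.09521 mol): C 1.000, H 1.201
Multiplying each by 5 gives whole numbers: C 5.00, H 6.01
Empirical formula: C5H6
Empirical-formula mass = 66.10 g/mol; 198 ÷ 66.10 ≈ 3, so the molecular formula is C15H18.

C15H18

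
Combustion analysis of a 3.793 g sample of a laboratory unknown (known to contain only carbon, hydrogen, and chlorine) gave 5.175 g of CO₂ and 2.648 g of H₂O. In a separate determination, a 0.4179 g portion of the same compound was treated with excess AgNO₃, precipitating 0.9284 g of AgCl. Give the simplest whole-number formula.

C2H5Cl

mol C = 5.175 g CO₂ ÷ 44.009 g/mol = 0.11759 mol
mol H = 2 × 2.648 g H₂O ÷ 18.015 g/mol = 0.29398 mol
From the AgCl data: mol Cl per gram of compound = (0.9284 ÷ 143.318) ÷ 0.4179 = 0.015501 mol/g, so in the 3.793 g combustion sample mol Cl = 0.058796 mol
Divide by the smallest (0.058796 mol): C 2.000, H 5.000, Cl 1.000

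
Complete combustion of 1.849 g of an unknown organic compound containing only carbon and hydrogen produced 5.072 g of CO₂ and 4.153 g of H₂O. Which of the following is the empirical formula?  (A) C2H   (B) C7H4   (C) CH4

mol C = 5.072 g CO₂ ÷ 44.009 g/mol = 0.11525 mol
mol H = 2 × 4.153 g H₂O ÷ 18.015 g/mol = 0.46106 mol
Divide by the smallest (0.11525 mol): C 1.000, H 4.001

(C) CH4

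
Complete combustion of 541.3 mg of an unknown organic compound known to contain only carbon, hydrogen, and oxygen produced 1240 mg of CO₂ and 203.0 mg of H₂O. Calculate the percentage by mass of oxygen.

33.28%

mol C = 1.240 g CO₂ ÷ 44.009 g/mol = 0.028176 mol
mol H = 2 × 0.2030 g H₂O ÷ 18.015 g/mol = 0.022537 mol
mass O = 0.5413 − (0.33842 + 0.022717) = 0.18016 g → mol O = 0.18016 ÷ 15.999 = 0.011261 mol
mass % O = 0.18016 g ÷ 0.5413 g × 100%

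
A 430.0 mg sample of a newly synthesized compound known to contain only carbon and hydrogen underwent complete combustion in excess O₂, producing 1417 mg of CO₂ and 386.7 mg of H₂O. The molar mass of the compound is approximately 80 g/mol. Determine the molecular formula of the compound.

mol C = 1.417 g CO₂ ÷ 44.009 g/mol = 0.032198 mol
mol H = 2 × 0.3867 g H₂O ÷ 18.015 g/mol = 0.042931 mol
Divide by the smallest (0.032198 mol): C 1.000, H 1.333
Multiplying each by 3 gives whole numbers: C 3.00, H 4.00
Empirical formula: C3H4
Empirical-formula mass = 40.06 g/mol; 80 ÷ 40.06 ≈ 2, so the molecular formula is C6H8.

C6H8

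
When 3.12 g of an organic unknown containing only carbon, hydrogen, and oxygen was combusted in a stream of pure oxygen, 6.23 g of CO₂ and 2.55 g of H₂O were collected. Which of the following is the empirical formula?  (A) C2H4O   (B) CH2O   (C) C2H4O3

(A) C2H4O

mol C = 6.23 g CO₂ ÷ 44.009 g/mol = 0.1416 mol
mol H = 2 × 2.55 g H₂O ÷ 18.015 g/mol = 0.2831 mol
mass O = 3.12 − (1.700 + 0.2854) = 1.134 g → mol O = 1.134 ÷ 15.999 = 0.07090 mol
Divide by the smallest (0.07090 mol): C 1.997, H 3.993, O 1.000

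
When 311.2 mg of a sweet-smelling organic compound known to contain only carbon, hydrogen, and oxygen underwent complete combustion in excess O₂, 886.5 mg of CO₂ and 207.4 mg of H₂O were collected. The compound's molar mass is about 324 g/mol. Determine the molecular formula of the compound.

mol C = 0.8865 g CO₂ ÷ 44.009 g/mol = 0.020144 mol
mol H = 2 × 0.2074 g H₂O ÷ 18.015 g/mol = 0.023025 mol
mass O = 0.3112 − (0.24194 + 0.023209) = 0.046046 g → mol O = 0.046046 ÷ 15.999 = 0.0028780 mol
Divide by the smallest (0.0028780 mol): C 6.999, H 8.000, O 1.000
Empirical formula: C7H8O
Empirical-formula mass = 108.14 g/mol; 324 ÷ 108.14 ≈ 3, so the molecular formula is C21H24O3.

C21H24O3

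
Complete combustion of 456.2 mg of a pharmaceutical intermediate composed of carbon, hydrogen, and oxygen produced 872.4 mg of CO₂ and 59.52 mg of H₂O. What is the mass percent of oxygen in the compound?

mol C = 0.8724 g CO₂ ÷ 44.009 g/mol = 0.019823 mol
mol H = 2 × 0.05952 g H₂O ÷ 18.015 g/mol = 0.0066078 mol
mass O = 0.4562 − (0.23810 + 0.0066607) = 0.21144 g → mol O = 0.21144 ÷ 15.999 = 0.013216 mol
mass % O = 0.21144 g ÷ 0.4562 g × 100%

46.35%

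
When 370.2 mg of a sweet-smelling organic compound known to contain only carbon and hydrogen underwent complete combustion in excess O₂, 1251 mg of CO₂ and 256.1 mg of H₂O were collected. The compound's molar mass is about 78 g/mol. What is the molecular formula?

C6H6

mol C = 1.251 g CO₂ ÷ 44.009 g/mol = 0.028426 mol
mol H = 2 × 0.2561 g H₂O ÷ 18.015 g/mol = 0.028432 mol
Divide by the smallest (0.028426 mol): C 1.000, H 1.000
Empirical formula: CH
Empirical-formula mass = 13.02 g/mol; 78 ÷ 13.02 ≈ 6, so the molecular formula is C6H6.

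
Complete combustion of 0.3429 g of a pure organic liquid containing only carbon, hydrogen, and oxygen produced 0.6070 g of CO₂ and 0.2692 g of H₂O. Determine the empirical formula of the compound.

C6H13O4

mol C = 0.6070 g CO₂ ÷ 44.009 g/mol = 0.013793 mol
mol H = 2 × 0.2692 g H₂O ÷ 18.015 g/mol = 0.029886 mol
mass O = 0.3429 − (0.16566 + 0.030125) = 0.14711 g → mol O = 0.14711 ÷ 15.999 = 0.0091950 mol
Divide by the smallest (0.0091950 mol): C 1.500, H 3.250, O 1.000
Multiplying each by 4 gives whole numbers: C 6.00, H 13.00, O 4.00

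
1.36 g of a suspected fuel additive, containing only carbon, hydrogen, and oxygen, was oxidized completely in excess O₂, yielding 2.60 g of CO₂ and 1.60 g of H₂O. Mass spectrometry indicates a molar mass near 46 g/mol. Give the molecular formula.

C2H6O

mol C = 2.60 g CO₂ ÷ 44.009 g/mol = 0.05908 mol
mol H = 2 × 1.60 g H₂O ÷ 18.015 g/mol = 0.1776 mol
mass O = 1.36 − (0.7096 + 0.1791) = 0.4714 g → mol O = 0.4714 ÷ 15.999 = 0.02946 mol
Divide by the smallest (0.02946 mol): C 2.005, H 6.029, O 1.000
Empirical formula: C2H6O
Empirical-formula mass = 46.07 g/mol; 46 ÷ 46.07 ≈ 1, so the molecular formula is C2H6O.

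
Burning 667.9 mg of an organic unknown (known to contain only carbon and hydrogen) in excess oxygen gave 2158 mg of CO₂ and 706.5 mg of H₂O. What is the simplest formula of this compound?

mol C = 2.158 g CO₂ ÷ 44.009 g/mol = 0.049035 mol
mol H = 2 × 0.7065 g H₂O ÷ 18.015 g/mol = 0.078435 mol
Divide by the smallest (0.049035 mol): C 1.000, H 1.600
Multiplying each by 5 gives whole numbers: C 5.00, H 8.00

C5H8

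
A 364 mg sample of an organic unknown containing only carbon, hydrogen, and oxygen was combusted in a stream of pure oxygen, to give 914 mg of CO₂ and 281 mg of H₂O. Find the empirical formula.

C4H6O

mol C = 0.914 g CO₂ ÷ 44.009 g/mol = 0.02077 mol
mol H = 2 × 0.281 g H₂O ÷ 18.015 g/mol = 0.03120 mol
mass O = 0.364 − (0.2495 + 0.03145) = 0.08310 g → mol O = 0.08310 ÷ 15.999 = 0.005194 mol
Divide by the smallest (0.005194 mol): C 3.998, H 6.006, O 1.000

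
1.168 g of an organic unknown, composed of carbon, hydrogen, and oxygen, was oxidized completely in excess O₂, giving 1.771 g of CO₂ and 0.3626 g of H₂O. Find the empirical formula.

mol C = 1.771 g CO₂ ÷ 44.009 g/mol = 0.040242 mol
mol H = 2 × 0.3626 g H₂O ÷ 18.015 g/mol = 0.040255 mol
mass O = 1.168 − (0.48334 + 0.040577) = 0.64408 g → mol O = 0.64408 ÷ 15.999 = 0.040257 mol
Divide by the smallest (0.040242 mol): C 1.000, H 1.000, O 1.000

CHO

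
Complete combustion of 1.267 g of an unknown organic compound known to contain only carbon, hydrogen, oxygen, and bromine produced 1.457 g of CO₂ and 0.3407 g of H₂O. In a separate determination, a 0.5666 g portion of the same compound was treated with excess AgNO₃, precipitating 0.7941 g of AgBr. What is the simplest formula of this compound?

C7H8Br2O

mol C = 1.457 g CO₂ ÷ 44.009 g/mol = 0.033107 mol
mol H = 2 × 0.3407 g H₂O ÷ 18.015 g/mol = 0.037824 mol
From the AgBr data: mol Br per gram of compound = (0.7941 ÷ 187.772) ÷ 0.5666 = 0.0074639 mol/g, so in the 1.267 g combustion sample mol Br = 0.0094568 mol
mass O = 1.267 − (0.39765 + 0.038127 + 0.75564) = 0.075590 g → mol O = 0.075590 ÷ 15.999 = 0.0047247 mol
Divide by the smallest (0.0047247 mol): C 7.007, H 8.006, Br 2.002, O 1.000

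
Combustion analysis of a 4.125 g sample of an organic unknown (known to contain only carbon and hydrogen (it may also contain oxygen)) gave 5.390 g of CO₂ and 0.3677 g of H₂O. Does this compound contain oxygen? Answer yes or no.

yes

mol C = 5.390 g CO₂ ÷ 44.009 g/mol = 0.12247 mol
mol H = 2 × 0.3677 g H₂O ÷ 18.015 g/mol = 0.040822 mol
C and H account for only 1.5122 g of the 4.125 g sample; the remaining 2.6128 g must be oxygen.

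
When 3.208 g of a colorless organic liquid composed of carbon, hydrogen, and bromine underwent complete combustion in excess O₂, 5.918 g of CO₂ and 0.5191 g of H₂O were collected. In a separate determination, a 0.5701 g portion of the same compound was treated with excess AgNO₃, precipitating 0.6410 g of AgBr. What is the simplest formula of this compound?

mol C = 5.918 g CO₂ ÷ 44.009 g/mol = 0.13447 mol
mol H = 2 × 0.5191 g H₂O ÷ 18.015 g/mol = 0.057630 mol
From the AgBr data: mol Br per gram of compound = (0.6410 ÷ 187.772) ÷ 0.5701 = 0.0059879 mol/g, so in the 3.208 g combustion sample mol Br = 0.019209 mol
Divide by the smallest (0.019209 mol): C 7.000, H 3.000, Br 1.000

C7H3Br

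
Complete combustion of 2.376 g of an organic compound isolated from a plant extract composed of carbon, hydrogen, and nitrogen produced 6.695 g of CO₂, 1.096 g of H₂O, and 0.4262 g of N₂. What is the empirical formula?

mol C = 6.695 g CO₂ ÷ 44.009 g/mol = 0.15213 mol
mol H = 2 × 1.096 g H₂O ÷ 18.015 g/mol = 0.12168 mol
mol N = 2 × 0.4262 g N₂ ÷ 28.014 g/mol = 0.030428 mol
Divide by the smallest (0.030428 mol): C 5.000, H 3.999, N 1.000

C5H4N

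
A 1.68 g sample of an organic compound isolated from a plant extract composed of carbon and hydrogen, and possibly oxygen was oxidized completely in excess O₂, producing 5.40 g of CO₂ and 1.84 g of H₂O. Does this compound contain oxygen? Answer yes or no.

no

mol C = 5.40 g CO₂ ÷ 44.009 g/mol = 0.1227 mol
mol H = 2 × 1.84 g H₂O ÷ 18.015 g/mol = 0.2043 mol
C and H together account for 1.680 g — essentially the entire 1.68 g sample — so the compound contains no oxygen.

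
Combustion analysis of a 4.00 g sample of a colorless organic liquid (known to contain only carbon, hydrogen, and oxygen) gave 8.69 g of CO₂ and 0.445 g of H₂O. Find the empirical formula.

mol C = 8.69 g CO₂ ÷ 44.009 g/mol = 0.1975 mol
mol H = 2 × 0.445 g H₂O ÷ 18.015 g/mol = 0.04940 mol
mass O = 4.00 − (2.372 + 0.04980) = 1.579 g → mol O = 1.579 ÷ 15.999 = 0.09866 mol
Divide by the smallest (0.04940 mol): C 3.997, H 1.000, O 1.997

C4HO2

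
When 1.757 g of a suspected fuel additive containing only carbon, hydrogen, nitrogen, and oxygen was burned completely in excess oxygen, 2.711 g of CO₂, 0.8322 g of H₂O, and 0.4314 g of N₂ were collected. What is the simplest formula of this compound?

C2H3NO

mol C = 2.711 g CO₂ ÷ 44.009 g/mol = 0.061601 mol
mol H = 2 × 0.8322 g H₂O ÷ 18.015 g/mol = 0.092390 mol
mol N = 2 × 0.4314 g N₂ ÷ 28.014 g/mol = 0.030799 mol
mass O = 1.757 − (0.73989 + 0.093129 + 0.43140) = 0.49258 g → mol O = 0.49258 ÷ 15.999 = 0.030788 mol
Divide by the smallest (0.030788 mol): C 2.001, H 3.001, N 1.000, O 1.000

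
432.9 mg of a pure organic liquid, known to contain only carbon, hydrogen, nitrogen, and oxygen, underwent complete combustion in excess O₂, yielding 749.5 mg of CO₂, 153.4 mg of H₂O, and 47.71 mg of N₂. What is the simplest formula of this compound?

mol C = 0.7495 g CO₂ ÷ 44.009 g/mol = 0.017031 mol
mol H = 2 × 0.1534 g H₂O ÷ 18.015 g/mol = 0.017030 mol
mol N = 2 × 0.04771 g N₂ ÷ 28.014 g/mol = 0.0034062 mol
mass O = 0.4329 − (0.20455 + 0.017166 + 0.047710) = 0.16347 g → mol O = 0.16347 ÷ 15.999 = 0.010217 mol
Divide by the smallest (0.0034062 mol): C 5.000, H 5.000, N 1.000, O 3.000

C5H5NO3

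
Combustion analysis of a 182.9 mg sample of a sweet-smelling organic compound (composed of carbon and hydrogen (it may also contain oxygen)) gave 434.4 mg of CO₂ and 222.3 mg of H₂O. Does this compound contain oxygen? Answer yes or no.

yes

mol C = 0.4344 g CO₂ ÷ 44.009 g/mol = 0.0098707 mol
mol H = 2 × 0.2223 g H₂O ÷ 18.015 g/mol = 0.024679 mol
C and H account for only 0.14343 g of the 0.1829 g sample; the remaining 0.039466 g must be oxygen.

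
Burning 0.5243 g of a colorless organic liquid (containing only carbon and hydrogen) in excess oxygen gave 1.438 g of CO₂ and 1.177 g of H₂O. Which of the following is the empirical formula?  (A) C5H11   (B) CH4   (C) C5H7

mol C = 1.438 g CO₂ ÷ 44.009 g/mol = 0.032675 mol
mol H = 2 × 1.177 g H₂O ÷ 18.015 g/mol = 0.13067 mol
Divide by the smallest (0.032675 mol): C 1.000, H 3.999

(B) CH4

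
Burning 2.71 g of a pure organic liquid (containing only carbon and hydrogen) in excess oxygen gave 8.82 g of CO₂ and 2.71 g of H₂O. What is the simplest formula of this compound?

mol C = 8.82 g CO₂ ÷ 44.009 g/mol = 0.2004 mol
mol H = 2 × 2.71 g H₂O ÷ 18.015 g/mol = 0.3009 mol
Divide by the smallest (0.2004 mol): C 1.000, H 1.501
Multiplying each by 2 gives whole numbers: C 2.00, H 3.00

C2H3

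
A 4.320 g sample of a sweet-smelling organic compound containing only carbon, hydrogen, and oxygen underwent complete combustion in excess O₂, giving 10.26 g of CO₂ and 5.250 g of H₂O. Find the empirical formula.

C4H10O

mol C = 10.26 g CO₂ ÷ 44.009 g/mol = 0.23313 mol
mol H = 2 × 5.250 g H₂O ÷ 18.015 g/mol = 0.58285 mol
mass O = 4.320 − (2.8002 + 0.58751) = 0.93232 g → mol O = 0.93232 ÷ 15.999 = 0.058273 mol
Divide by the smallest (0.058273 mol): C 4.001, H 10.002, O 1.000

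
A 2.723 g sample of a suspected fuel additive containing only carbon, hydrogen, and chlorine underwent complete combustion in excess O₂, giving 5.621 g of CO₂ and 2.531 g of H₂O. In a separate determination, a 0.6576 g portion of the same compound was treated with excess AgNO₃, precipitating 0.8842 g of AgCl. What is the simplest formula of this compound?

C5H11Cl

mol C = 5.621 g CO₂ ÷ 44.009 g/mol = 0.12772 mol
mol H = 2 × 2.531 g H₂O ÷ 18.015 g/mol = 0.28099 mol
From the AgCl data: mol Cl per gram of compound = (0.8842 ÷ 143.318) ÷ 0.6576 = 0.0093818 mol/g, so in the 2.723 g combustion sample mol Cl = 0.025547 mol
Divide by the smallest (0.025547 mol): C 5.000, H 10.999, Cl 1.000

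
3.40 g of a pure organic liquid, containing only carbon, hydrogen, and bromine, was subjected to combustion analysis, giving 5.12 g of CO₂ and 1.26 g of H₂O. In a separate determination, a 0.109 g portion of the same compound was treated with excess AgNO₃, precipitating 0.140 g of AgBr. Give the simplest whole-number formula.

mol C = 5.12 g CO₂ ÷ 44.009 g/mol = 0.1163 mol
mol H = 2 × 1.26 g H₂O ÷ 18.015 g/mol = 0.1399 mol
From the AgBr data: mol Br per gram of compound = (0.140 ÷ 187.772) ÷ 0.109 = 0.006840 mol/g, so in the 3.40 g combustion sample mol Br = 0.02326 mol
Divide by the smallest (0.02326 mol): C 5.002, H 6.015, Br 1.000

C5H6Br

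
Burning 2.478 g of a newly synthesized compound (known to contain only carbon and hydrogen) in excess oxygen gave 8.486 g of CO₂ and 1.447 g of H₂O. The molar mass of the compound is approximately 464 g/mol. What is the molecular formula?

mol C = 8.486 g CO₂ ÷ 44.009 g/mol = 0.19282 mol
mol H = 2 × 1.447 g H₂O ÷ 18.015 g/mol = 0.16064 mol
Divide by the smallest (0.16064 mol): C 1.200, H 1.000
Multiplying each by 5 gives whole numbers: C 6.00, H 5.00
Empirical formula: C6H5
Empirical-formula mass = 77.11 g/mol; 464 ÷ 77.11 ≈ 6, so the molecular formula is C36H30.

C36H30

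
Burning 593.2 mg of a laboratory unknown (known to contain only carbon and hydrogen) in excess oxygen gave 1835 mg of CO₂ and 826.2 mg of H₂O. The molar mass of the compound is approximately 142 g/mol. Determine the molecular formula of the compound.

C10H22

mol C = 1.835 g CO₂ ÷ 44.009 g/mol = 0.041696 mol
mol H = 2 × 0.8262 g H₂O ÷ 18.015 g/mol = 0.091724 mol
Divide by the smallest (0.041696 mol): C 1.000, H 2.200
Multiplying each by 5 gives whole numbers: C 5.00, H 11.00
Empirical formula: C5H11
Empirical-formula mass = 71.14 g/mol; 142 ÷ 71.14 ≈ 2, so the molecular formula is C10H22.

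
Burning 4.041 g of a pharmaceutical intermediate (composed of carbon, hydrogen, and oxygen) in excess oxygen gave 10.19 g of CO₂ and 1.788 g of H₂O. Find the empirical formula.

mol C = 10.19 g CO₂ ÷ 44.009 g/mol = 0.23154 mol
mol H = 2 × 1.788 g H₂O ÷ 18.015 g/mol = 0.19850 mol
mass O = 4.041 − (2.7811 + 0.20009) = 1.0598 g → mol O = 1.0598 ÷ 15.999 = 0.066244 mol
Divide by the smallest (0.066244 mol): C 3.495, H 2.997, O 1.000
Multiplying each by 2 gives whole numbers: C 6.99, H 5.99, O 2.00

C7H6O2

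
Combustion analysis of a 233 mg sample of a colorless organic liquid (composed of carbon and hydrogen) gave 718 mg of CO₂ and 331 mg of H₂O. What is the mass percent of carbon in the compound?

mol C = 0.718 g CO₂ ÷ 44.009 g/mol = 0.01631 mol
mol H = 2 × 0.331 g H₂O ÷ 18.015 g/mol = 0.03675 mol
mass % C = 0.1960 g ÷ 0.233 g × 100%

84.1%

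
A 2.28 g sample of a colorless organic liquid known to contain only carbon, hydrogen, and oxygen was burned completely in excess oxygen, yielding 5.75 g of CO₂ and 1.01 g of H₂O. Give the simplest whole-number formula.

mol C = 5.75 g CO₂ ÷ 44.009 g/mol = 0.1307 mol
mol H = 2 × 1.01 g H₂O ÷ 18.015 g/mol = 0.1121 mol
mass O = 2.28 − (1.569 + 0.1130) = 0.5977 g → mol O = 0.5977 ÷ 15.999 = 0.03736 mol
Divide by the smallest (0.03736 mol): C 3.497, H 3.002, O 1.000
Multiplying each by 2 gives whole numbers: C 6.99, H 6.00, O 2.00

C7H6O2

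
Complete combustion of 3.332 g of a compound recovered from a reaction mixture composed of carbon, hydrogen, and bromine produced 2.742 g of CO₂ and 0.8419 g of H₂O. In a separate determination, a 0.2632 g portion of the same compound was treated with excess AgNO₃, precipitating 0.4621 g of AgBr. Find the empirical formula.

mol C = 2.742 g CO₂ ÷ 44.009 g/mol = 0.062305 mol
mol H = 2 × 0.8419 g H₂O ÷ 18.015 g/mol = 0.093467 mol
From the AgBr data: mol Br per gram of compound = (0.4621 ÷ 187.772) ÷ 0.2632 = 0.0093502 mol/g, so in the 3.332 g combustion sample mol Br = 0.031155 mol
Divide by the smallest (0.031155 mol): C 2.000, H 3.000, Br 1.000

C2H3Br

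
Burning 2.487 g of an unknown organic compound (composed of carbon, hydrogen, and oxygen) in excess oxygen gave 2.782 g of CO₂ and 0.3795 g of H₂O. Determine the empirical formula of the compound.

mol C = 2.782 g CO₂ ÷ 44.009 g/mol = 0.063214 mol
mol H = 2 × 0.3795 g H₂O ÷ 18.015 g/mol = 0.042132 mol
mass O = 2.487 − (0.75927 + 0.042469) = 1.6853 g → mol O = 1.6853 ÷ 15.999 = 0.10534 mol
Divide by the smallest (0.042132 mol): C 1.500, H 1.000, O 2.500
Multiplying each by 2 gives whole numbers: C 3.00, H 2.00, O 5.00

C3H2O5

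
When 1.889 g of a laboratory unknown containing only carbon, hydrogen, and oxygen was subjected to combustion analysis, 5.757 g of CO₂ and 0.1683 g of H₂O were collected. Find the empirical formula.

C7HO

mol C = 5.757 g CO₂ ÷ 44.009 g/mol = 0.13081 mol
mol H = 2 × 0.1683 g H₂O ÷ 18.015 g/mol = 0.018684 mol
mass O = 1.889 − (1.5712 + 0.018834) = 0.29896 g → mol O = 0.29896 ÷ 15.999 = 0.018686 mol
Divide by the smallest (0.018684 mol): C 7.001, H 1.000, O 1.000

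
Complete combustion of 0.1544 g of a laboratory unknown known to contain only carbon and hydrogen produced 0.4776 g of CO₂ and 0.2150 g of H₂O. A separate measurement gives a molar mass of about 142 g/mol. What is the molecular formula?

C10H22

mol C = 0.4776 g CO₂ ÷ 44.009 g/mol = 0.010852 mol
mol H = 2 × 0.2150 g H₂O ÷ 18.015 g/mol = 0.023869 mol
Divide by the smallest (0.010852 mol): C 1.000, H 2.199
Multiplying each by 5 gives whole numbers: C 5.00, H 11.00
Empirical formula: C5H11
Empirical-formula mass = 71.14 g/mol; 142 ÷ 71.14 ≈ 2, so the molecular formula is C10H22.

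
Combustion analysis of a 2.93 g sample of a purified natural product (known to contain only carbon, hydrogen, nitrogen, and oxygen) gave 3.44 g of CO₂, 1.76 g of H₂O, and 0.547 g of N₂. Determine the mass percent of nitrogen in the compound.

mol C = 3.44 g CO₂ ÷ 44.009 g/mol = 0.07817 mol
mol H = 2 × 1.76 g H₂O ÷ 18.015 g/mol = 0.1954 mol
mol N = 2 × 0.547 g N₂ ÷ 28.014 g/mol = 0.03905 mol
mass O = 2.93 − (0.9388 + 0.1970 + 0.5470) = 1.247 g → mol O = 1.247 ÷ 15.999 = 0.07795 mol
mass % N = 0.5470 g ÷ 2.93 g × 100%

18.7%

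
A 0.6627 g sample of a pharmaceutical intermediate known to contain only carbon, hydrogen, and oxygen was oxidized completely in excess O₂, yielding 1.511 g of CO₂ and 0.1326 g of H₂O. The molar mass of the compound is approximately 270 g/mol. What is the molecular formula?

C14H6O6

mol C = 1.511 g CO₂ ÷ 44.009 g/mol = 0.034334 mol
mol H = 2 × 0.1326 g H₂O ÷ 18.015 g/mol = 0.014721 mol
mass O = 0.6627 − (0.41238 + 0.014839) = 0.23548 g → mol O = 0.23548 ÷ 15.999 = 0.014718 mol
Divide by the smallest (0.014718 mol): C 2.333, H 1.000, O 1.000
Multiplying each by 3 gives whole numbers: C 7.00, H 3.00, O 3.00
Empirical formula: C7H3O3
Empirical-formula mass = 135.10 g/mol; 270 ÷ 135.10 ≈ 2, so the molecular formula is C14H6O6.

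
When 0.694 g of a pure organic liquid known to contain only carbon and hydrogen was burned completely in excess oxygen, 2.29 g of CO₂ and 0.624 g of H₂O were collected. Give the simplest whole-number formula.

mol C = 2.29 g CO₂ ÷ 44.009 g/mol = 0.05203 mol
mol H = 2 × 0.624 g H₂O ÷ 18.015 g/mol = 0.06928 mol
Divide by the smallest (0.05203 mol): C 1.000, H 1.331
Multiplying each by 3 gives whole numbers: C 3.00, H 3.99

C3H4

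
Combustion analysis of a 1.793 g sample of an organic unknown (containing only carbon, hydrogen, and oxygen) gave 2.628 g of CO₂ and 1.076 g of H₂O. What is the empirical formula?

CH2O

mol C = 2.628 g CO₂ ÷ 44.009 g/mol = 0.059715 mol
mol H = 2 × 1.076 g H₂O ÷ 18.015 g/mol = 0.11946 mol
mass O = 1.793 − (0.71724 + 0.12041) = 0.95535 g → mol O = 0.95535 ÷ 15.999 = 0.059713 mol
Divide by the smallest (0.059713 mol): C 1.000, H 2.000, O 1.000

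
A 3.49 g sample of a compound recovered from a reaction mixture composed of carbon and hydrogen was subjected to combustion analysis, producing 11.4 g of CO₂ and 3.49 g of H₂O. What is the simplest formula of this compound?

mol C = 11.4 g CO₂ ÷ 44.009 g/mol = 0.2590 mol
mol H = 2 × 3.49 g H₂O ÷ 18.015 g/mol = 0.3875 mol
Divide by the smallest (0.2590 mol): C 1.000, H 1.496
Multiplying each by 2 gives whole numbers: C 2.00, H 2.99

C2H3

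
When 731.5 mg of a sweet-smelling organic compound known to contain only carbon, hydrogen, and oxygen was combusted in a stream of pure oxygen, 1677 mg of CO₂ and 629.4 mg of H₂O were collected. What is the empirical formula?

mol C = 1.677 g CO₂ ÷ 44.009 g/mol = 0.038106 mol
mol H = 2 × 0.6294 g H₂O ÷ 18.015 g/mol = 0.069875 mol
mass O = 0.7315 − (0.45769 + 0.070434) = 0.20338 g → mol O = 0.20338 ÷ 15.999 = 0.012712 mol
Divide by the smallest (0.012712 mol): C 2.998, H 5.497, O 1.000
Multiplying each by 2 gives whole numbers: C 6.00, H 10.99, O 2.00

C6H11O2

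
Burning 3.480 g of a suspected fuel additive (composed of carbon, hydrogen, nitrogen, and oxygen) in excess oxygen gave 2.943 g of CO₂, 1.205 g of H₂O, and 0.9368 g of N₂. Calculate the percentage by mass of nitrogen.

mol C = 2.943 g CO₂ ÷ 44.009 g/mol = 0.066873 mol
mol H = 2 × 1.205 g H₂O ÷ 18.015 g/mol = 0.13378 mol
mol N = 2 × 0.9368 g N₂ ÷ 28.014 g/mol = 0.066881 mol
mass O = 3.480 − (0.80321 + 0.13485 + 0.93680) = 1.6051 g → mol O = 1.6051 ÷ 15.999 = 0.10033 mol
mass % N = 0.93680 g ÷ 3.480 g × 100%

26.92%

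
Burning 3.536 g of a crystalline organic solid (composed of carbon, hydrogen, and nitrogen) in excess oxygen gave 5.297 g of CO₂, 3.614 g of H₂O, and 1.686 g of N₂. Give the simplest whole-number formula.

C3H10N3

mol C = 5.297 g CO₂ ÷ 44.009 g/mol = 0.12036 mol
mol H = 2 × 3.614 g H₂O ÷ 18.015 g/mol = 0.40122 mol
mol N = 2 × 1.686 g N₂ ÷ 28.014 g/mol = 0.12037 mol
Divide by the smallest (0.12036 mol): C 1.000, H 3.333, N 1.000
Multiplying each by 3 gives whole numbers: C 3.00, H 10.00, N 3.00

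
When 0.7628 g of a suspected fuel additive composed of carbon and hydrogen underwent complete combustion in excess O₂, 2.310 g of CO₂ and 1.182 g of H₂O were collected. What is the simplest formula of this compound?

mol C = 2.310 g CO₂ ÷ 44.009 g/mol = 0.052489 mol
mol H = 2 × 1.182 g H₂O ÷ 18.015 g/mol = 0.13122 mol
Divide by the smallest (0.052489 mol): C 1.000, H 2.500
Multiplying each by 2 gives whole numbers: C 2.00, H 5.00

C2H5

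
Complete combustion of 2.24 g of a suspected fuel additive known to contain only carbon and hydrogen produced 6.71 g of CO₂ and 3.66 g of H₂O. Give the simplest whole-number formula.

mol C = 6.71 g CO₂ ÷ 44.009 g/mol = 0.1525 mol
mol H = 2 × 3.66 g H₂O ÷ 18.015 g/mol = 0.4063 mol
Divide by the smallest (0.1525 mol): C 1.000, H 2.665
Multiplying each by 3 gives whole numbers: C 3.00, H 7.99

C3H8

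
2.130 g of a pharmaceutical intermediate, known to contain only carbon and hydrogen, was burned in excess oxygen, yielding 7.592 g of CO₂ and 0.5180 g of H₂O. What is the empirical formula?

mol C = 7.592 g CO₂ ÷ 44.009 g/mol = 0.17251 mol
mol H = 2 × 0.5180 g H₂O ÷ 18.015 g/mol = 0.057508 mol
Divide by the smallest (0.057508 mol): C 3.000, H 1.000

C3H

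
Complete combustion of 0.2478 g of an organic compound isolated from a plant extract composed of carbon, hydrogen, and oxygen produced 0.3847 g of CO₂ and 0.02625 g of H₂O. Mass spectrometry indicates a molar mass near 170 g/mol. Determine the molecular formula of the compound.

C6H2O6

mol C = 0.3847 g CO₂ ÷ 44.009 g/mol = 0.0087414 mol
mol H = 2 × 0.02625 g H₂O ÷ 18.015 g/mol = 0.0029142 mol
mass O = 0.2478 − (0.10499 + 0.0029376) = 0.13987 g → mol O = 0.13987 ÷ 15.999 = 0.0087424 mol
Divide by the smallest (0.0029142 mol): C 3.000, H 1.000, O 3.000
Empirical formula: C3HO3
Empirical-formula mass = 85.04 g/mol; 170 ÷ 85.04 ≈ 2, so the molecular formula is C6H2O6.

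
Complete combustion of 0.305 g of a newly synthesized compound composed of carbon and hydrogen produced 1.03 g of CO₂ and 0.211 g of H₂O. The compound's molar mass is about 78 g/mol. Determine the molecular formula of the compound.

mol C = 1.03 g CO₂ ÷ 44.009 g/mol = 0.02340 mol
mol H = 2 × 0.211 g H₂O ÷ 18.015 g/mol = 0.02342 mol
Divide by the smallest (0.02340 mol): C 1.000, H 1.001
Empirical formula: CH
Empirical-formula mass = 13.02 g/mol; 78 ÷ 13.02 ≈ 6, so the molecular formula is C6H6.

C6H6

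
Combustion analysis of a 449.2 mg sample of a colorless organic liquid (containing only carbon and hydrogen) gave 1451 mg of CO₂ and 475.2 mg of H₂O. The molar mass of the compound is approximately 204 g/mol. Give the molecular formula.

mol C = 1.451 g CO₂ ÷ 44.009 g/mol = 0.032971 mol
mol H = 2 × 0.4752 g H₂O ÷ 18.015 g/mol = 0.052756 mol
Divide by the smallest (0.032971 mol): C 1.000, H 1.600
Multiplying each by 5 gives whole numbers: C 5.00, H 8.00
Empirical formula: C5H8
Empirical-formula mass = 68.12 g/mol; 204 ÷ 68.12 ≈ 3, so the molecular formula is C15H24.

C15H24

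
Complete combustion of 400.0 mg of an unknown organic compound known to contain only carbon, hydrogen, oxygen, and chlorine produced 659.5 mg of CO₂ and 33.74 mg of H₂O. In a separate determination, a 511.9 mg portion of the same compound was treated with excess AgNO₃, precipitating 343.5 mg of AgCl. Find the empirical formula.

mol C = 0.6595 g CO₂ ÷ 44.009 g/mol = 0.014986 mol
mol H = 2 × 0.03374 g H₂O ÷ 18.015 g/mol = 0.0037458 mol
From the AgCl data: mol Cl per gram of compound = (0.3435 ÷ 143.318) ÷ 0.5119 = 0.0046821 mol/g, so in the 0.4000 g combustion sample mol Cl = 0.0018728 mol
mass O = 0.4000 − (0.17999 + 0.0037757 + 0.066392) = 0.14984 g → mol O = 0.14984 ÷ 15.999 = 0.0093656 mol
Divide by the smallest (0.0018728 mol): C 8.002, H 2.000, Cl 1.000, O 5.001

C8H2ClO5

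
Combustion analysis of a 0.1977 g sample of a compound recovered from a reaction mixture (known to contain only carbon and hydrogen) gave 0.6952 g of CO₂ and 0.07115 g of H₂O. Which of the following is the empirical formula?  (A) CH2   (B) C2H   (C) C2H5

(B) C2H

mol C = 0.6952 g CO₂ ÷ 44.009 g/mol = 0.015797 mol
mol H = 2 × 0.07115 g H₂O ÷ 18.015 g/mol = 0.0078990 mol
Divide by the smallest (0.0078990 mol): C 2.000, H 1.000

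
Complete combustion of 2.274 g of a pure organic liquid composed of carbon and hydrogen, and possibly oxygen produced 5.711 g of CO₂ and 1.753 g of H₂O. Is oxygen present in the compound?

mol C = 5.711 g CO₂ ÷ 44.009 g/mol = 0.12977 mol
mol H = 2 × 1.753 g H₂O ÷ 18.015 g/mol = 0.19462 mol
C and H account for only 1.7548 g of the 2.274 g sample; the remaining 0.51917 g must be oxygen.

yes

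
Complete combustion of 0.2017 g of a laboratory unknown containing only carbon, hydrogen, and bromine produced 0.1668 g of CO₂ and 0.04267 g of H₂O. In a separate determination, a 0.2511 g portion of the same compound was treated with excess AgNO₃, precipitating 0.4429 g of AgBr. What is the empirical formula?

mol C = 0.1668 g CO₂ ÷ 44.009 g/mol = 0.0037901 mol
mol H = 2 × 0.04267 g H₂O ÷ 18.015 g/mol = 0.0047372 mol
From the AgBr data: mol Br per gram of compound = (0.4429 ÷ 187.772) ÷ 0.2511 = 0.0093935 mol/g, so in the 0.2017 g combustion sample mol Br = 0.0018947 mol
Divide by the smallest (0.0018947 mol): C 2.000, H 2.500, Br 1.000
Multiplying each by 2 gives whole numbers: C 4.00, H 5.00, Br 2.00

C4H5Br2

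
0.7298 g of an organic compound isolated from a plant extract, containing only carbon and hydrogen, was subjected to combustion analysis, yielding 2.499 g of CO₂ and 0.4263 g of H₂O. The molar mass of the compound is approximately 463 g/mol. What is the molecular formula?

mol C = 2.499 g CO₂ ÷ 44.009 g/mol = 0.056784 mol
mol H = 2 × 0.4263 g H₂O ÷ 18.015 g/mol = 0.047327 mol
Divide by the smallest (0.047327 mol): C 1.200, H 1.000
Multiplying each by 5 gives whole numbers: C 6.00, H 5.00
Empirical formula: C6H5
Empirical-formula mass = 77.11 g/mol; 463 ÷ 77.11 ≈ 6, so the molecular formula is C36H30.

C36H30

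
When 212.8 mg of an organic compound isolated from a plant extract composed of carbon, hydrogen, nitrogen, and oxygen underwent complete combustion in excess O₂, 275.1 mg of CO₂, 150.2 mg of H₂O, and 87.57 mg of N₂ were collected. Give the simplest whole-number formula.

C3H8N3O

mol C = 0.2751 g CO₂ ÷ 44.009 g/mol = 0.0062510 mol
mol H = 2 × 0.1502 g H₂O ÷ 18.015 g/mol = 0.016675 mol
mol N = 2 × 0.08757 g N₂ ÷ 28.014 g/mol = 0.0062519 mol
mass O = 0.2128 − (0.075081 + 0.016808 + 0.087570) = 0.033341 g → mol O = 0.033341 ÷ 15.999 = 0.0020839 mol
Divide by the smallest (0.0020839 mol): C 3.000, H 8.002, N 3.000, O 1.000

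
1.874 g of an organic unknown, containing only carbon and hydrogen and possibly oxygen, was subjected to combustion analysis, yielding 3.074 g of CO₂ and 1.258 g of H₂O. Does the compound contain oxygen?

yes

mol C = 3.074 g CO₂ ÷ 44.009 g/mol = 0.069849 mol
mol H = 2 × 1.258 g H₂O ÷ 18.015 g/mol = 0.13966 mol
C and H account for only 0.97974 g of the 1.874 g sample; the remaining 0.89426 g must be oxygen.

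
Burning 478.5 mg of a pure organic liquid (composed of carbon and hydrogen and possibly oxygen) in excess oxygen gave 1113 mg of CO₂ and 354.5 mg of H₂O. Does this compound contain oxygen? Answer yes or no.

yes

mol C = 1.113 g CO₂ ÷ 44.009 g/mol = 0.025290 mol
mol H = 2 × 0.3545 g H₂O ÷ 18.015 g/mol = 0.039356 mol
C and H account for only 0.34343 g of the 0.4785 g sample; the remaining 0.13507 g must be oxygen.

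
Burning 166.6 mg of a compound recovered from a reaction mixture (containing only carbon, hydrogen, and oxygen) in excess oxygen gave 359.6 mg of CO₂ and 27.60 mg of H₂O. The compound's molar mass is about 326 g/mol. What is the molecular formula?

C16H6O8

mol C = 0.3596 g CO₂ ÷ 44.009 g/mol = 0.0081711 mol
mol H = 2 × 0.02760 g H₂O ÷ 18.015 g/mol = 0.0030641 mol
mass O = 0.1666 − (0.098143 + 0.0030886) = 0.065369 g → mol O = 0.065369 ÷ 15.999 = 0.0040858 mol
Divide by the smallest (0.0030641 mol): C 2.667, H 1.000, O 1.333
Multiplying each by 3 gives whole numbers: C 8.00, H 3.00, O 4.00
Empirical formula: C8H3O4
Empirical-formula mass = 163.11 g/mol; 326 ÷ 163.11 ≈ 2, so the molecular formula is C16H6O8.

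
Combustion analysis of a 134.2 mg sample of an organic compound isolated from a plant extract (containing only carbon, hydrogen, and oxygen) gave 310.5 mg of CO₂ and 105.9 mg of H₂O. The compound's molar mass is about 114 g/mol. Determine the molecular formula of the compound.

mol C = 0.3105 g CO₂ ÷ 44.009 g/mol = 0.0070554 mol
mol H = 2 × 0.1059 g H₂O ÷ 18.015 g/mol = 0.011757 mol
mass O = 0.1342 − (0.084742 + 0.011851) = 0.037607 g → mol O = 0.037607 ÷ 15.999 = 0.0023506 mol
Divide by the smallest (0.0023506 mol): C 3.002, H 5.002, O 1.000
Empirical formula: C3H5O
Empirical-formula mass = 57.07 g/mol; 114 ÷ 57.07 ≈ 2, so the molecular formula is C6H10O2.

C6H10O2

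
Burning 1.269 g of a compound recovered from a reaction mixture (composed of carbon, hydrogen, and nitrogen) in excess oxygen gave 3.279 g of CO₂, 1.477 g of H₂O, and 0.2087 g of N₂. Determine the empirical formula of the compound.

C5H11N

mol C = 3.279 g CO₂ ÷ 44.009 g/mol = 0.074507 mol
mol H = 2 × 1.477 g H₂O ÷ 18.015 g/mol = 0.16397 mol
mol N = 2 × 0.2087 g N₂ ÷ 28.014 g/mol = 0.014900 mol
Divide by the smallest (0.014900 mol): C 5.001, H 11.005, N 1.000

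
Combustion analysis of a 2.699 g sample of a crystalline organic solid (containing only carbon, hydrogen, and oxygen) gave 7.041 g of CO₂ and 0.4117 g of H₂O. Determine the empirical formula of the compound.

mol C = 7.041 g CO₂ ÷ 44.009 g/mol = 0.15999 mol
mol H = 2 × 0.4117 g H₂O ÷ 18.015 g/mol = 0.045706 mol
mass O = 2.699 − (1.9216 + 0.046072) = 0.73129 g → mol O = 0.73129 ÷ 15.999 = 0.045708 mol
Divide by the smallest (0.045706 mol): C 3.500, H 1.000, O 1.000
Multiplying each by 2 gives whole numbers: C 7.00, H 2.00, O 2.00

C7H2O2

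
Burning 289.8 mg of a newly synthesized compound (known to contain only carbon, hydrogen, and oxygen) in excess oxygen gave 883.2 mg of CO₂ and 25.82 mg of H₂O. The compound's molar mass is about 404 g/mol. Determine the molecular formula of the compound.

C28H4O4

mol C = 0.8832 g CO₂ ÷ 44.009 g/mol = 0.020069 mol
mol H = 2 × 0.02582 g H₂O ÷ 18.015 g/mol = 0.0028665 mol
mass O = 0.2898 − (0.24104 + 0.0028894) = 0.045866 g → mol O = 0.045866 ÷ 15.999 = 0.0028668 mol
Divide by the smallest (0.0028665 mol): C 7.001, H 1.000, O 1.000
Empirical formula: C7HO
Empirical-formula mass = 101.08 g/mol; 404 ÷ 101.08 ≈ 4, so the molecular formula is C28H4O4.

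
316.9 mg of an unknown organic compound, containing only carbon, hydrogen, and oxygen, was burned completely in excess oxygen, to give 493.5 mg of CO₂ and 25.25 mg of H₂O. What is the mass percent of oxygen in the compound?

56.61%

mol C = 0.4935 g CO₂ ÷ 44.009 g/mol = 0.011214 mol
mol H = 2 × 0.02525 g H₂O ÷ 18.015 g/mol = 0.0028032 mol
mass O = 0.3169 − (0.13469 + 0.0028256) = 0.17939 g → mol O = 0.17939 ÷ 15.999 = 0.011212 mol
mass % O = 0.17939 g ÷ 0.3169 g × 100%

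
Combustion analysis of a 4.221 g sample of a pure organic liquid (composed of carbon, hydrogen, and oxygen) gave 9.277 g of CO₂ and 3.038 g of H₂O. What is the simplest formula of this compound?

C5H8O2

mol C = 9.277 g CO₂ ÷ 44.009 g/mol = 0.21080 mol
mol H = 2 × 3.038 g H₂O ÷ 18.015 g/mol = 0.33727 mol
mass O = 4.221 − (2.5319 + 0.33997) = 1.3491 g → mol O = 1.3491 ÷ 15.999 = 0.084326 mol
Divide by the smallest (0.084326 mol): C 2.500, H 4.000, O 1.000
Multiplying each by 2 gives whole numbers: C 5.00, H 8.00, O 2.00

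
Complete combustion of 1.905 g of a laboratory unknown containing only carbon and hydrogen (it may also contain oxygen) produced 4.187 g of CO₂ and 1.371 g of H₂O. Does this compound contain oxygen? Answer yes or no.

yes

mol C = 4.187 g CO₂ ÷ 44.009 g/mol = 0.095140 mol
mol H = 2 × 1.371 g H₂O ÷ 18.015 g/mol = 0.15221 mol
C and H account for only 1.2961 g of the 1.905 g sample; the remaining 0.60885 g must be oxygen.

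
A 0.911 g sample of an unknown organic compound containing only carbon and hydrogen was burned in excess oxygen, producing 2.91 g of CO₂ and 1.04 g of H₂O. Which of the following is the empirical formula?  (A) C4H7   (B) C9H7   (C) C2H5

(A) C4H7

mol C = 2.91 g CO₂ ÷ 44.009 g/mol = 0.06612 mol
mol H = 2 × 1.04 g H₂O ÷ 18.015 g/mol = 0.1155 mol
Divide by the smallest (0.06612 mol): C 1.000, H 1.746
Multiplying each by 4 gives whole numbers: C 4.00, H 6.98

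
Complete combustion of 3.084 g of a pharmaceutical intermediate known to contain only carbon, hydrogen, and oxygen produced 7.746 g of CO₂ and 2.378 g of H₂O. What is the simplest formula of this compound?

mol C = 7.746 g CO₂ ÷ 44.009 g/mol = 0.17601 mol
mol H = 2 × 2.378 g H₂O ÷ 18.015 g/mol = 0.26400 mol
mass O = 3.084 − (2.1140 + 0.26611) = 0.70384 g → mol O = 0.70384 ÷ 15.999 = 0.043993 mol
Divide by the smallest (0.043993 mol): C 4.001, H 6.001, O 1.000

C4H6O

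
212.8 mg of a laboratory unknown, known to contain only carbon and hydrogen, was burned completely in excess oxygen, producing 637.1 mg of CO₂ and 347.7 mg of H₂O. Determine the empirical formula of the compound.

C3H8

mol C = 0.6371 g CO₂ ÷ 44.009 g/mol = 0.014477 mol
mol H = 2 × 0.3477 g H₂O ÷ 18.015 g/mol = 0.038601 mol
Divide by the smallest (0.014477 mol): C 1.000, H 2.666
Multiplying each by 3 gives whole numbers: C 3.00, H 8.00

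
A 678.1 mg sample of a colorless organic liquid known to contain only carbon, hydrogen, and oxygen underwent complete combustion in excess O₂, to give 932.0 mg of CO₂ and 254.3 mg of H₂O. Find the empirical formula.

mol C = 0.9320 g CO₂ ÷ 44.009 g/mol = 0.021177 mol
mol H = 2 × 0.2543 g H₂O ÷ 18.015 g/mol = 0.028232 mol
mass O = 0.6781 − (0.25436 + 0.028458) = 0.39528 g → mol O = 0.39528 ÷ 15.999 = 0.024707 mol
Divide by the smallest (0.021177 mol): C 1.000, H 1.333, O 1.167
Multiplying each by 6 gives whole numbers: C 6.00, H 8.00, O 7.00

C6H8O7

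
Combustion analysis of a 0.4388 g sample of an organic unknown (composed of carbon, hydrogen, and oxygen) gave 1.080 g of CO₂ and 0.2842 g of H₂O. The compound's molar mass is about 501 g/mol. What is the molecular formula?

mol C = 1.080 g CO₂ ÷ 44.009 g/mol = 0.024540 mol
mol H = 2 × 0.2842 g H₂O ÷ 18.015 g/mol = 0.031551 mol
mass O = 0.4388 − (0.29476 + 0.031804) = 0.11224 g → mol O = 0.11224 ÷ 15.999 = 0.0070155 mol
Divide by the smallest (0.0070155 mol): C 3.498, H 4.497, O 1.000
Multiplying each by 2 gives whole numbers: C 7.00, H 8.99, O 2.00
Empirical formula: C7H9O2
Empirical-formula mass = 125.15 g/mol; 501 ÷ 125.15 ≈ 4, so the molecular formula is C28H36O8.

C28H36O8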